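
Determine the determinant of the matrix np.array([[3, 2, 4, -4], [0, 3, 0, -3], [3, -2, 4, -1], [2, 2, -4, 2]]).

Expand along row 2 (it has 2 zeros):
  + (3) · M_22   where M_22 = det([3 4 -4; 3 4 -1; 2 -4 2]) = 60
  + (-3) · M_24   where M_24 = det([3 2 4; 3 -2 4; 2 2 -4]) = 80
det = (+1)·(3)·(60) + (+1)·(-3)·(80) = -60

The determinant is -60.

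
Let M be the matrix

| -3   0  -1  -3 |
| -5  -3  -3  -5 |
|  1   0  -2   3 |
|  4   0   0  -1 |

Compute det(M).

|M| = 129

Expand along column 2 (it has 3 zeros):
  + (-3) · M_22   where M_22 = det([-3 -1 -3; 1 -2 3; 4 0 -1]) = -43
det = (+1)·(-3)·(-43) = 129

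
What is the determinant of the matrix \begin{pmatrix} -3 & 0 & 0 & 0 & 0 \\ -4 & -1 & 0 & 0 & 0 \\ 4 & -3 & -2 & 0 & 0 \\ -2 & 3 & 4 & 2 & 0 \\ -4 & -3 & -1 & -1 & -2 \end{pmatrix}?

24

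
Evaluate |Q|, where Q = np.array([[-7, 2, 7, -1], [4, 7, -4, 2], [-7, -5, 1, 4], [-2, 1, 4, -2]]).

98

Expand along row 1:
  + (-7) · M_11   where M_11 = det([7 -4 2; -5 1 4; 1 4 -2]) = -144
  − (2) · M_12   where M_12 = det([4 -4 2; -7 1 4; -2 4 -2]) = -36
  + (7) · M_13   where M_13 = det([4 7 2; -7 -5 4; -2 1 -2]) = -164
  − (-1) · M_14   where M_14 = det([4 7 -4; -7 -5 1; -2 1 4]) = 166
det = (+1)·(-7)·(-144) + (-1)·(2)·(-36) + (+1)·(7)·(-164) + (-1)·(-1)·(166) = 98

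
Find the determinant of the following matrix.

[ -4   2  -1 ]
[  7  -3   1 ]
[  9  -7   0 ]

Expand along column 3:
  + (-1) · |7 -3; 9 -7| = (-1)·(-49 − (-27)) = 22
  − 1 · |-4 2; 9 -7| = −1·(28 − 18) = -10
Sum: (22) + (-10) = 12

The determinant is 12.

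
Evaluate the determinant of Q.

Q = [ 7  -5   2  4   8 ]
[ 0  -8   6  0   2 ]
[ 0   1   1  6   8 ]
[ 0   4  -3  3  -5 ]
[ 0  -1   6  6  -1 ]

The determinant is 12348.

Expand along column 1 (it has 4 zeros):
  + (7) · M_11   where M_11 = det([-8 6 0 2; 1 1 6 8; 4 -3 3 -5; -1 6 6 -1]) = 1764
det = (+1)·(7)·(1764) = 12348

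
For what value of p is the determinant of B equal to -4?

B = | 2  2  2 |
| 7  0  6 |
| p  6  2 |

Expanding along the row containing p, det(B) is linear in p: det(B) = (12)·p + (-16).
Set (12)·p + (-16) = -4  ⇒  (12)·p = 12  ⇒  p = 1.

1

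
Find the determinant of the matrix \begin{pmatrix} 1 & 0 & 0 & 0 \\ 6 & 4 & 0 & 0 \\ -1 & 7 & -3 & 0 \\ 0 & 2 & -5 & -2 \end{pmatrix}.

The determinant is 24.

The matrix is block lower-triangular with a 2×2 block and a 2×2 block on the diagonal, so its determinant equals the product of the determinants of the diagonal blocks.
det of the 2×2 block = 4
det of the 2×2 block = 6
det = (4)·(6) = 24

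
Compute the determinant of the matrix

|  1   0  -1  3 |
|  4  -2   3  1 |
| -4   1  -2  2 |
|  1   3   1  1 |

120

Expand along row 1 (it has 1 zero):
  + (1) · M_11   where M_11 = det([-2 3 1; 1 -2 2; 3 1 1]) = 30
  + (-1) · M_13   where M_13 = det([4 -2 1; -4 1 2; 1 3 1]) = -45
  − (3) · M_14   where M_14 = det([4 -2 3; -4 1 -2; 1 3 1]) = -15
det = (+1)·(1)·(30) + (+1)·(-1)·(-45) + (-1)·(3)·(-15) = 120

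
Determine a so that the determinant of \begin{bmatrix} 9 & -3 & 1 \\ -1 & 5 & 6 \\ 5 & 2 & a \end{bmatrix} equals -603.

-9

Expanding along the column containing a, det(M) is linear in a: det(M) = (42)·a + (-225).
Set (42)·a + (-225) = -603  ⇒  (42)·a = -378  ⇒  a = -9.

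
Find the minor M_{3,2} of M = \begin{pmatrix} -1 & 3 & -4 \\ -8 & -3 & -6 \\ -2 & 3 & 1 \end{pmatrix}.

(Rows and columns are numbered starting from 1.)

Delete row 3 and column 2; the remaining 2×2 submatrix is [-1 -4; -8 -6].
Its determinant is (-1)·(-6) − (-4)·(-8) = -26.

The minor is -26.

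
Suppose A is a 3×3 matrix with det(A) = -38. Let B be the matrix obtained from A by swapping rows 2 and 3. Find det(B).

det(B) = 38

Swapping two rows multiplies the determinant by −1.
det(B) = (-1)·(-38) = 38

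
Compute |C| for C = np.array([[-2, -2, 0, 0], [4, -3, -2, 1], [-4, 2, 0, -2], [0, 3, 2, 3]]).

Expand along row 1 (it has 2 zeros):
  + (-2) · M_11   where M_11 = det([-3 -2 1; 2 0 -2; 3 2 3]) = 16
  − (-2) · M_12   where M_12 = det([4 -2 1; -4 0 -2; 0 2 3]) = -16
det = (+1)·(-2)·(16) + (-1)·(-2)·(-16) = -64

|C| = -64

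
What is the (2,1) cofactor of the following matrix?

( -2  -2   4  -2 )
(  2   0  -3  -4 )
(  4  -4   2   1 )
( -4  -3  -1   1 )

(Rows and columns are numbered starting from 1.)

The cofactor is 22.

Delete row 2 and column 1; the remaining 3×3 submatrix is [-2 4 -2; -4 2 1; -3 -1 1].
Its determinant is -22.
The cofactor carries sign (−1)^(2+1) = −1, so C_{2,1} = −(-22) = 22.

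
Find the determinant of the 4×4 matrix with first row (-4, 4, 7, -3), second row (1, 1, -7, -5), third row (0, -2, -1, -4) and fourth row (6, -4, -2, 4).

Expand along row 3 (it has 1 zero):
  − (-2) · M_32   where M_32 = det([-4 7 -3; 1 -7 -5; 6 -2 4]) = -206
  + (-1) · M_33   where M_33 = det([-4 4 -3; 1 1 -5; 6 -4 4]) = -42
  − (-4) · M_34   where M_34 = det([-4 4 7; 1 1 -7; 6 -4 -2]) = -110
det = (-1)·(-2)·(-206) + (+1)·(-1)·(-42) + (-1)·(-4)·(-110) = -810

-810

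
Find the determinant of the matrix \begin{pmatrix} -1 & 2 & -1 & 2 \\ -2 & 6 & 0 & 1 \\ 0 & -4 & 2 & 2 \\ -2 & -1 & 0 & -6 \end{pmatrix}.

154

Expand along column 3 (it has 2 zeros):
  + (-1) · M_13   where M_13 = det([-2 6 1; 0 -4 2; -2 -1 -6]) = -84
  + (2) · M_33   where M_33 = det([-1 2 2; -2 6 1; -2 -1 -6]) = 35
det = (+1)·(-1)·(-84) + (+1)·(2)·(35) = 154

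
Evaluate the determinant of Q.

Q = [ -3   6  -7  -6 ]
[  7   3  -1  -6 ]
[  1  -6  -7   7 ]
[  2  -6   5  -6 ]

The determinant is -8475.

Expand along row 1:
  + (-3) · M_11   where M_11 = det([3 -1 -6; -6 -7 7; -6 5 -6]) = 531
  − (6) · M_12   where M_12 = det([7 -1 -6; 1 -7 7; 2 5 -6]) = -85
  + (-7) · M_13   where M_13 = det([7 3 -6; 1 -6 7; 2 -6 -6]) = 570
  − (-6) · M_14   where M_14 = det([7 3 -1; 1 -6 -7; 2 -6 5]) = -567
det = (+1)·(-3)·(531) + (-1)·(6)·(-85) + (+1)·(-7)·(570) + (-1)·(-6)·(-567) = -8475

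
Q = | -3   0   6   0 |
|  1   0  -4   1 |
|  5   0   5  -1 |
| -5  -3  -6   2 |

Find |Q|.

-117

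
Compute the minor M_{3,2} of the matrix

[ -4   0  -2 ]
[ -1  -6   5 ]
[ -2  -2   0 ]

-22

Delete row 3 and column 2; the remaining 2×2 submatrix is [-4 -2; -1 5].
Its determinant is (-4)·5 − (-2)·(-1) = -22.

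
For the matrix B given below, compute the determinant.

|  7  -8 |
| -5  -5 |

|B| = -75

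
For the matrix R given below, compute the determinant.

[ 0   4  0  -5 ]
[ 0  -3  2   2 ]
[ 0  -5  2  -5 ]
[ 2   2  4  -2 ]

det(R) = 152

Expand along column 1 (it has 3 zeros):
  − (2) · M_41   where M_41 = det([4 0 -5; -3 2 2; -5 2 -5]) = -76
det = (-1)·(2)·(-76) = 152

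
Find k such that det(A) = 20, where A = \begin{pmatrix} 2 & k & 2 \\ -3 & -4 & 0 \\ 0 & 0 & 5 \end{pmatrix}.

k = 4

Expanding along the row containing k, det(A) is linear in k: det(A) = (15)·k + (-40).
Set (15)·k + (-40) = 20  ⇒  (15)·k = 60  ⇒  k = 4.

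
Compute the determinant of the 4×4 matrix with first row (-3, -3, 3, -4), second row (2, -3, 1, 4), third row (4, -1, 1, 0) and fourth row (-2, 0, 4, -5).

266

Expand along row 3 (it has 1 zero):
  + (4) · M_31   where M_31 = det([-3 3 -4; -3 1 4; 0 4 -5]) = 66
  − (-1) · M_32   where M_32 = det([-3 3 -4; 2 1 4; -2 4 -5]) = 29
  + (1) · M_33   where M_33 = det([-3 -3 -4; 2 -3 4; -2 0 -5]) = -27
det = (+1)·(4)·(66) + (-1)·(-1)·(29) + (+1)·(1)·(-27) = 266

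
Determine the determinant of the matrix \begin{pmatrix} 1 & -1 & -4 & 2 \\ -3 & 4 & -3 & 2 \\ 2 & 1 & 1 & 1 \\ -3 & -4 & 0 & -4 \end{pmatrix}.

Expand along row 4 (it has 1 zero):
  − (-3) · M_41   where M_41 = det([-1 -4 2; 4 -3 2; 1 1 1]) = 27
  + (-4) · M_42   where M_42 = det([1 -4 2; -3 -3 2; 2 1 1]) = -27
  + (-4) · M_44   where M_44 = det([1 -1 -4; -3 4 -3; 2 1 1]) = 54
det = (-1)·(-3)·(27) + (+1)·(-4)·(-27) + (+1)·(-4)·(54) = -27

-27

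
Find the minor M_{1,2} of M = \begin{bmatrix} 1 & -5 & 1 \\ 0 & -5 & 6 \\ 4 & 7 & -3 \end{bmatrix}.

The minor is -24.

Delete row 1 and column 2; the remaining 2×2 submatrix is [0 6; 4 -3].
Its determinant is 0·(-3) − 6·4 = -24.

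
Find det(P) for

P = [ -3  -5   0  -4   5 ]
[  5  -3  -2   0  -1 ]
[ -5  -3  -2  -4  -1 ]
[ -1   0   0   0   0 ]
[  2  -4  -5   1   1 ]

Expand along row 4 (it has 4 zeros):
  − (-1) · M_41   where M_41 = det([-5 0 -4 5; -3 -2 0 -1; -3 -2 -4 -1; -4 -5 1 1]) = -280
det = (-1)·(-1)·(-280) = -280

-280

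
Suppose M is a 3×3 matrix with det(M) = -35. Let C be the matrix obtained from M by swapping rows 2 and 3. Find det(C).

Swapping two rows multiplies the determinant by −1.
det(C) = (-1)·(-35) = 35

35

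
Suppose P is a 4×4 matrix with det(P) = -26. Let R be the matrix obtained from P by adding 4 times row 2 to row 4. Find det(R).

Adding a multiple of one row to another leaves the determinant unchanged.
det(R) = (1)·(-26) = -26

|R| = -26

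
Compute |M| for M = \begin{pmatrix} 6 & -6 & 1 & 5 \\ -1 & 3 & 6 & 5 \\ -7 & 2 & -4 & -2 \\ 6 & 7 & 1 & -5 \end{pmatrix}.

1623

Expand along row 1:
  + (6) · M_11   where M_11 = det([3 6 5; 2 -4 -2; 7 1 -5]) = 192
  − (-6) · M_12   where M_12 = det([-1 6 5; -7 -4 -2; 6 1 -5]) = -219
  + (1) · M_13   where M_13 = det([-1 3 5; -7 2 -2; 6 7 -5]) = -450
  − (5) · M_14   where M_14 = det([-1 3 6; -7 2 -4; 6 7 1]) = -447
det = (+1)·(6)·(192) + (-1)·(-6)·(-219) + (+1)·(1)·(-450) + (-1)·(5)·(-447) = 1623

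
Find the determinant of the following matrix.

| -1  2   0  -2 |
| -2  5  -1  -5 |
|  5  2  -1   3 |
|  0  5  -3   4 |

Expand along row 1 (it has 1 zero):
  + (-1) · M_11   where M_11 = det([5 -1 -5; 2 -1 3; 5 -3 4]) = 23
  − (2) · M_12   where M_12 = det([-2 -1 -5; 5 -1 3; 0 -3 4]) = 85
  − (-2) · M_14   where M_14 = det([-2 5 -1; 5 2 -1; 0 5 -3]) = 52
det = (+1)·(-1)·(23) + (-1)·(2)·(85) + (-1)·(-2)·(52) = -89

The determinant is -89.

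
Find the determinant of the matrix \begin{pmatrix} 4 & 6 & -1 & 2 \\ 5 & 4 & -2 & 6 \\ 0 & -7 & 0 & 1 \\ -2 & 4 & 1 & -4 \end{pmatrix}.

Expand along row 3 (it has 2 zeros):
  − (-7) · M_32   where M_32 = det([4 -1 2; 5 -2 6; -2 1 -4]) = 2
  − (1) · M_34   where M_34 = det([4 6 -1; 5 4 -2; -2 4 1]) = 14
det = (-1)·(-7)·(2) + (-1)·(1)·(14) = 0

The determinant is 0.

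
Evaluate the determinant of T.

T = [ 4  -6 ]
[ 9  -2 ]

det(T) = 4·(-2) − (-6)·9 = -8 − (-54) = 46

46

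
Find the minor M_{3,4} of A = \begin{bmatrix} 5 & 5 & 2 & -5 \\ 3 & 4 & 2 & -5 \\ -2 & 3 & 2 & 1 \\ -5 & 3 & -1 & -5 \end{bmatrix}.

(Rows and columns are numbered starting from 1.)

Delete row 3 and column 4; the remaining 3×3 submatrix is [5 5 2; 3 4 2; -5 3 -1].
Its determinant is -27.

The minor is -27.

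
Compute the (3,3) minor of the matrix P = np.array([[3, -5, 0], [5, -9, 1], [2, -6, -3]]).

-2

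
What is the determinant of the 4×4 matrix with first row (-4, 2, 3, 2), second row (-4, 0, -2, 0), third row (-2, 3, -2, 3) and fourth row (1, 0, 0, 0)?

The determinant is 0.

Expand along row 4 (it has 3 zeros):
  − (1) · M_41   where M_41 = det([2 3 2; 0 -2 0; 3 -2 3]) = 0
det = (-1)·(1)·(0) = 0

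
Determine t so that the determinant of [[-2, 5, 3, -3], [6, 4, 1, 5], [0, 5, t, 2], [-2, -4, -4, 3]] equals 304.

t = -1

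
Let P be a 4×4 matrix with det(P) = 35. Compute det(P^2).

1225

det(P^2) = (det P)^2 = (35)^2 = 1225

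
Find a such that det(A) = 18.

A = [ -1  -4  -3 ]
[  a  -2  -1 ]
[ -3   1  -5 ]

Expanding along the column containing a, det(A) is linear in a: det(A) = (-23)·a + (-5).
Set (-23)·a + (-5) = 18  ⇒  (-23)·a = 23  ⇒  a = -1.

-1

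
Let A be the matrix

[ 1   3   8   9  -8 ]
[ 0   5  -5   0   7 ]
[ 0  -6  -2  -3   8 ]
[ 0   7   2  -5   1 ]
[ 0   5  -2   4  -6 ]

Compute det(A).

Expand along column 1 (it has 4 zeros):
  + (1) · M_11   where M_11 = det([5 -5 0 7; -6 -2 -3 8; 7 2 -5 1; 5 -2 4 -6]) = -1185
det = (+1)·(1)·(-1185) = -1185

The determinant is -1185.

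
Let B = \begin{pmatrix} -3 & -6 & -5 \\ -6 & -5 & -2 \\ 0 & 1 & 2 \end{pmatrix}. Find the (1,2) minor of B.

The minor is -12.

Delete row 1 and column 2; the remaining 2×2 submatrix is [-6 -2; 0 2].
Its determinant is (-6)·2 − (-2)·0 = -12.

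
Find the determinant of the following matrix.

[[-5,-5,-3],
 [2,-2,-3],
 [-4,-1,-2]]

Expand along row 1:
  + (-5) · |-2 -3; -1 -2| = (-5)·(4 − 3) = -5
  − (-5) · |2 -3; -4 -2| = −(-5)·(-4 − 12) = -80
  + (-3) · |2 -2; -4 -1| = (-3)·(-2 − 8) = 30
Sum: (-5) + (-80) + (30) = -55

-55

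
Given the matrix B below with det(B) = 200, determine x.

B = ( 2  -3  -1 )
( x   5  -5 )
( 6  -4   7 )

x = 2

Expanding along the row containing x, det(B) is linear in x: det(B) = (25)·x + (150).
Set (25)·x + (150) = 200  ⇒  (25)·x = 50  ⇒  x = 2.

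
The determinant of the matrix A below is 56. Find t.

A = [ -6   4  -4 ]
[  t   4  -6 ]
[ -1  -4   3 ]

-6

Expanding along the column containing t, det(A) is linear in t: det(A) = (4)·t + (80).
Set (4)·t + (80) = 56  ⇒  (4)·t = -24  ⇒  t = -6.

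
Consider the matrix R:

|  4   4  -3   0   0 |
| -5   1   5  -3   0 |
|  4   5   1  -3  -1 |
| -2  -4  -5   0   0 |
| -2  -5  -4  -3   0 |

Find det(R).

Expand along column 5 (it has 4 zeros):
  + (-1) · M_35   where M_35 = det([4 4 -3 0; -5 1 5 -3; -2 -4 -5 0; -2 -5 -4 -3]) = 540
det = (+1)·(-1)·(540) = -540

det(R) = -540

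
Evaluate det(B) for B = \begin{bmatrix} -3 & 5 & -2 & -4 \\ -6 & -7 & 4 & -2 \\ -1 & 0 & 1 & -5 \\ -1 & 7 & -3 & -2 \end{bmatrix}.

Expand along row 3 (it has 1 zero):
  + (-1) · M_31   where M_31 = det([5 -2 -4; -7 4 -2; 7 -3 -2]) = 14
  + (1) · M_33   where M_33 = det([-3 5 -4; -6 -7 -2; -1 7 -2]) = 62
  − (-5) · M_34   where M_34 = det([-3 5 -2; -6 -7 4; -1 7 -3]) = 9
det = (+1)·(-1)·(14) + (+1)·(1)·(62) + (-1)·(-5)·(9) = 93

det(B) = 93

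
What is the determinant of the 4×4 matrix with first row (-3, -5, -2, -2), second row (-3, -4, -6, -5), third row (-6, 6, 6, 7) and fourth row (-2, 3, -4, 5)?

-1612

Expand along row 1:
  + (-3) · M_11   where M_11 = det([-4 -6 -5; 6 6 7; 3 -4 5]) = 32
  − (-5) · M_12   where M_12 = det([-3 -6 -5; -6 6 7; -2 -4 5]) = -450
  + (-2) · M_13   where M_13 = det([-3 -4 -5; -6 6 7; -2 3 5]) = -61
  − (-2) · M_14   where M_14 = det([-3 -4 -6; -6 6 6; -2 3 -4]) = 306
det = (+1)·(-3)·(32) + (-1)·(-5)·(-450) + (+1)·(-2)·(-61) + (-1)·(-2)·(306) = -1612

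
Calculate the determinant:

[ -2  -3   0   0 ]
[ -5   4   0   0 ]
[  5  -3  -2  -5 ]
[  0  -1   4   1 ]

The matrix is block lower-triangular with a 2×2 block and a 2×2 block on the diagonal, so its determinant equals the product of the determinants of the diagonal blocks.
det of the 2×2 block = -23
det of the 2×2 block = 18
det = (-23)·(18) = -414

The determinant is -414.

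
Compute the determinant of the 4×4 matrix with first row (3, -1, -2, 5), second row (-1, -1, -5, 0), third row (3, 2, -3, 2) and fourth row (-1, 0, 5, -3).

Expand along row 2 (it has 1 zero):
  − (-1) · M_21   where M_21 = det([-1 -2 5; 2 -3 2; 0 5 -3]) = 39
  + (-1) · M_22   where M_22 = det([3 -2 5; 3 -3 2; -1 5 -3]) = 43
  − (-5) · M_23   where M_23 = det([3 -1 5; 3 2 2; -1 0 -3]) = -15
det = (-1)·(-1)·(39) + (+1)·(-1)·(43) + (-1)·(-5)·(-15) = -79

-79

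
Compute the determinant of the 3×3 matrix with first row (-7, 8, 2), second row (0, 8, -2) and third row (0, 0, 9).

The determinant is -504.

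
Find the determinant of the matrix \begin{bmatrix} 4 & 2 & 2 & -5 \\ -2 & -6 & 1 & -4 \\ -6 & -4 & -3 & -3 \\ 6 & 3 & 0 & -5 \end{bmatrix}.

Expand along row 4 (it has 1 zero):
  − (6) · M_41   where M_41 = det([2 2 -5; -6 1 -4; -4 -3 -3]) = -144
  + (3) · M_42   where M_42 = det([4 2 -5; -2 1 -4; -6 -3 -3]) = -84
  + (-5) · M_44   where M_44 = det([4 2 2; -2 -6 1; -6 -4 -3]) = 8
det = (-1)·(6)·(-144) + (+1)·(3)·(-84) + (+1)·(-5)·(8) = 572

The determinant is 572.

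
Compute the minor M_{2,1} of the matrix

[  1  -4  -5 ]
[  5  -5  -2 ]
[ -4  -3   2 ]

Delete row 2 and column 1; the remaining 2×2 submatrix is [-4 -5; -3 2].
Its determinant is (-4)·2 − (-5)·(-3) = -23.

-23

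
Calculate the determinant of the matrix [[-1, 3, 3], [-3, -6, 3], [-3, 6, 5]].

Expand along column 1:
  + (-1) · |-6 3; 6 5| = (-1)·(-30 − 18) = 48
  − (-3) · |3 3; 6 5| = −(-3)·(15 − 18) = -9
  + (-3) · |3 3; -6 3| = (-3)·(9 − (-18)) = -81
Sum: (48) + (-9) + (-81) = -42

-42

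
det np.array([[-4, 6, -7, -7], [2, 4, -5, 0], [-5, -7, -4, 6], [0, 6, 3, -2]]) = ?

The determinant is 2520.

Expand along row 2 (it has 1 zero):
  − (2) · M_21   where M_21 = det([6 -7 -7; -7 -4 6; 6 3 -2]) = -235
  + (4) · M_22   where M_22 = det([-4 -7 -7; -5 -4 6; 0 3 -2]) = 215
  − (-5) · M_23   where M_23 = det([-4 6 -7; -5 -7 6; 0 6 -2]) = 238
det = (-1)·(2)·(-235) + (+1)·(4)·(215) + (-1)·(-5)·(238) = 2520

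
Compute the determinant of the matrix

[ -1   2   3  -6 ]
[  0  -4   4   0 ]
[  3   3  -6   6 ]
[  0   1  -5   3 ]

-48

Expand along row 2 (it has 2 zeros):
  + (-4) · M_22   where M_22 = det([-1 3 -6; 3 -6 6; 0 -5 3]) = 51
  − (4) · M_23   where M_23 = det([-1 2 -6; 3 3 6; 0 1 3]) = -39
det = (+1)·(-4)·(51) + (-1)·(4)·(-39) = -48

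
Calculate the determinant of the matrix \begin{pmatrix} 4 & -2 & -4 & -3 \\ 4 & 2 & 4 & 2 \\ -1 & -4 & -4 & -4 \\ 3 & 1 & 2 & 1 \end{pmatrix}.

The determinant is 8.

Expand along row 1:
  + (4) · M_11   where M_11 = det([2 4 2; -4 -4 -4; 1 2 1]) = 0
  − (-2) · M_12   where M_12 = det([4 4 2; -1 -4 -4; 3 2 1]) = -8
  + (-4) · M_13   where M_13 = det([4 2 2; -1 -4 -4; 3 1 1]) = 0
  − (-3) · M_14   where M_14 = det([4 2 4; -1 -4 -4; 3 1 2]) = 8
det = (+1)·(4)·(0) + (-1)·(-2)·(-8) + (+1)·(-4)·(0) + (-1)·(-3)·(8) = 8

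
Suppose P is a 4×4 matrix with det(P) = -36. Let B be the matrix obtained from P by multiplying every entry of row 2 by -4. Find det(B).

Scaling one row by -4 multiplies the determinant by -4.
det(B) = (-4)·(-36) = 144

The determinant is 144.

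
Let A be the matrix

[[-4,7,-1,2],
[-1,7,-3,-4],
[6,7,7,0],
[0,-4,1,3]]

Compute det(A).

Expand along row 3 (it has 1 zero):
  + (6) · M_31   where M_31 = det([7 -1 2; 7 -3 -4; -4 1 3]) = -40
  − (7) · M_32   where M_32 = det([-4 -1 2; -1 -3 -4; 0 1 3]) = 15
  + (7) · M_33   where M_33 = det([-4 7 2; -1 7 -4; 0 -4 3]) = 9
det = (+1)·(6)·(-40) + (-1)·(7)·(15) + (+1)·(7)·(9) = -282

det(A) = -282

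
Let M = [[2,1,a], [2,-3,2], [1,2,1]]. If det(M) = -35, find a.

-3

Expanding along the column containing a, det(M) is linear in a: det(M) = (7)·a + (-14).
Set (7)·a + (-14) = -35  ⇒  (7)·a = -21  ⇒  a = -3.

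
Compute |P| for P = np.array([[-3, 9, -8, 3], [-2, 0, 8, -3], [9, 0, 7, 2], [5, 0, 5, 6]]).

The determinant is 4014.

Expand along column 2 (it has 3 zeros):
  − (9) · M_12   where M_12 = det([-2 8 -3; 9 7 2; 5 5 6]) = -446
det = (-1)·(9)·(-446) = 4014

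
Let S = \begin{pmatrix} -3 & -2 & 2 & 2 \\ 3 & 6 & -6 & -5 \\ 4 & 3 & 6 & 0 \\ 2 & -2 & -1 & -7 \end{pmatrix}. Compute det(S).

777

Expand along row 3 (it has 1 zero):
  + (4) · M_31   where M_31 = det([-2 2 2; 6 -6 -5; -2 -1 -7]) = -6
  − (3) · M_32   where M_32 = det([-3 2 2; 3 -6 -5; 2 -1 -7]) = -71
  + (6) · M_33   where M_33 = det([-3 -2 2; 3 6 -5; 2 -2 -7]) = 98
det = (+1)·(4)·(-6) + (-1)·(3)·(-71) + (+1)·(6)·(98) = 777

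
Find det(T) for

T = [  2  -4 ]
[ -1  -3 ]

-10

det(T) = 2·(-3) − (-4)·(-1) = -6 − 4 = -10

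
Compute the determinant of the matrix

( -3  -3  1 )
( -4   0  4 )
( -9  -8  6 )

The determinant is -28.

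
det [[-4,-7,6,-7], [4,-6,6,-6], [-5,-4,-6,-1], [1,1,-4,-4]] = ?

The determinant is 2868.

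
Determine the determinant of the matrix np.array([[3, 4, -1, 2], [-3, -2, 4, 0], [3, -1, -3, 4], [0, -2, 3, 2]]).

Expand along row 2 (it has 1 zero):
  − (-3) · M_21   where M_21 = det([4 -1 2; -1 -3 4; -2 3 2]) = -84
  + (-2) · M_22   where M_22 = det([3 -1 2; 3 -3 4; 0 3 2]) = -30
  − (4) · M_23   where M_23 = det([3 4 2; 3 -1 4; 0 -2 2]) = -18
det = (-1)·(-3)·(-84) + (+1)·(-2)·(-30) + (-1)·(4)·(-18) = -120

-120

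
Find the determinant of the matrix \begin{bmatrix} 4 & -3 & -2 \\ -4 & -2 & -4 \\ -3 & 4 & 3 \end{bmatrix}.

The determinant is 12.

Expand along row 1:
  + 4 · |-2 -4; 4 3| = 4·(-6 − (-16)) = 40
  − (-3) · |-4 -4; -3 3| = −(-3)·(-12 − 12) = -72
  + (-2) · |-4 -2; -3 4| = (-2)·(-16 − 6) = 44
Sum: (40) + (-72) + (44) = 12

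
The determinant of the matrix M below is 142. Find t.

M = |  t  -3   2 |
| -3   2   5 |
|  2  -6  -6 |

Expanding along the column containing t, det(M) is linear in t: det(M) = (18)·t + (52).
Set (18)·t + (52) = 142  ⇒  (18)·t = 90  ⇒  t = 5.

t = 5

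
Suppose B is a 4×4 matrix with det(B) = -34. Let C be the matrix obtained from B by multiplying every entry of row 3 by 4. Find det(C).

The determinant is -136.

Scaling one row by 4 multiplies the determinant by 4.
det(C) = (4)·(-34) = -136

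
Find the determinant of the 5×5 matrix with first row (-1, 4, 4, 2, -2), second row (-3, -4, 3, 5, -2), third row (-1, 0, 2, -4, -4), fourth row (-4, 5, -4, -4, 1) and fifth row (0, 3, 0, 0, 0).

780

Expand along row 5 (it has 4 zeros):
  − (3) · M_52   where M_52 = det([-1 4 2 -2; -3 3 5 -2; -1 2 -4 -4; -4 -4 -4 1]) = -260
det = (-1)·(3)·(-260) = 780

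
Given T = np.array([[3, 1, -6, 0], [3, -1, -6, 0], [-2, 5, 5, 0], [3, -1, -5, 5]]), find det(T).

Expand along column 4 (it has 3 zeros):
  + (5) · M_44   where M_44 = det([3 1 -6; 3 -1 -6; -2 5 5]) = -6
det = (+1)·(5)·(-6) = -30

det(T) = -30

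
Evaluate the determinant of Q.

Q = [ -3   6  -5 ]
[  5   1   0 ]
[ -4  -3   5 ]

det(Q) = -110

Expand along row 2:
  − 5 · |6 -5; -3 5| = −5·(30 − 15) = -75
  + 1 · |-3 -5; -4 5| = 1·(-15 − 20) = -35
Sum: (-75) + (-35) = -110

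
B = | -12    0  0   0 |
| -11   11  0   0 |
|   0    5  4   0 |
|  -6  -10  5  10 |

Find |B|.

The determinant is -5280.

B is lower triangular, so det(B) is the product of the diagonal entries:
det = (-12) · (11) · (4) · (10) = -5280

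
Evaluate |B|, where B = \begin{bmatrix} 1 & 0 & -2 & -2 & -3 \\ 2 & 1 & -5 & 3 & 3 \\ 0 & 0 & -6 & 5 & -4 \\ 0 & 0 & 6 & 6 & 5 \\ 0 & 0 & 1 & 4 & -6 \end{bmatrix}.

B is block upper-triangular with a 2×2 block and a 3×3 block on the diagonal, so its determinant equals the product of the determinants of the diagonal blocks.
det of the 2×2 block = 1
det of the 3×3 block = 469
det = (1)·(469) = 469

469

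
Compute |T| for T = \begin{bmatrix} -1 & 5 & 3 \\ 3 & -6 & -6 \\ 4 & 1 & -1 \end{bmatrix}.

-36

Expand along column 1:
  + (-1) · |-6 -6; 1 -1| = (-1)·(6 − (-6)) = -12
  − 3 · |5 3; 1 -1| = −3·(-5 − 3) = 24
  + 4 · |5 3; -6 -6| = 4·(-30 − (-18)) = -48
Sum: (-12) + (24) + (-48) = -36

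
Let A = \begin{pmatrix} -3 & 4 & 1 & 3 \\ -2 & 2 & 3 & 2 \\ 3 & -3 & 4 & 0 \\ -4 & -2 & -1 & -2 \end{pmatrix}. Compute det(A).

66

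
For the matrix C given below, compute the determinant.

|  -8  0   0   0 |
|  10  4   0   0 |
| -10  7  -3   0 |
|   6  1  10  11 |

1056

C is lower triangular, so det(C) is the product of the diagonal entries:
det = (-8) · (4) · (-3) · (11) = 1056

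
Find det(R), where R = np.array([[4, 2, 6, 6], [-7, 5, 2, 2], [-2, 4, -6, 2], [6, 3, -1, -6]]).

|R| = 4480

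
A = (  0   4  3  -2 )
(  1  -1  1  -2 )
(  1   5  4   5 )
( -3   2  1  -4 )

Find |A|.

127

Expand along row 1 (it has 1 zero):
  − (4) · M_12   where M_12 = det([1 1 -2; 1 4 5; -3 1 -4]) = -58
  + (3) · M_13   where M_13 = det([1 -1 -2; 1 5 5; -3 2 -4]) = -53
  − (-2) · M_14   where M_14 = det([1 -1 1; 1 5 4; -3 2 1]) = 27
det = (-1)·(4)·(-58) + (+1)·(3)·(-53) + (-1)·(-2)·(27) = 127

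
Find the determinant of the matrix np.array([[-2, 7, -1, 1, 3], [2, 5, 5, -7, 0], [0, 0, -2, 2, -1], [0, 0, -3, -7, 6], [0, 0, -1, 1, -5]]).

The determinant is 2160.

The matrix is block upper-triangular with a 2×2 block and a 3×3 block on the diagonal, so its determinant equals the product of the determinants of the diagonal blocks.
det of the 2×2 block = -24
det of the 3×3 block = -90
det = (-24)·(-90) = 2160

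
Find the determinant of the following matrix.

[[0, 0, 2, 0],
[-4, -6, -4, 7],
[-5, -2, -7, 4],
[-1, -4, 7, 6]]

The determinant is -92.

Expand along row 1 (it has 3 zeros):
  + (2) · M_13   where M_13 = det([-4 -6 7; -5 -2 4; -1 -4 6]) = -46
det = (+1)·(2)·(-46) = -92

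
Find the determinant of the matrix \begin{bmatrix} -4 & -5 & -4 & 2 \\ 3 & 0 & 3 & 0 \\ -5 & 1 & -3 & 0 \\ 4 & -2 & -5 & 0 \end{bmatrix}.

Expand along column 4 (it has 3 zeros):
  − (2) · M_14   where M_14 = det([3 0 3; -5 1 -3; 4 -2 -5]) = -15
det = (-1)·(2)·(-15) = 30

The determinant is 30.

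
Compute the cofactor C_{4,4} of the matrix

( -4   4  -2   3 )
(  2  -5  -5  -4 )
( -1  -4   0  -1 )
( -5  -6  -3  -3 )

Delete row 4 and column 4; the remaining 3×3 submatrix is [-4 4 -2; 2 -5 -5; -1 -4 0].
Its determinant is 126.
The cofactor carries sign (−1)^(4+4) = +1, so C_{4,4} = +(126) = 126.

126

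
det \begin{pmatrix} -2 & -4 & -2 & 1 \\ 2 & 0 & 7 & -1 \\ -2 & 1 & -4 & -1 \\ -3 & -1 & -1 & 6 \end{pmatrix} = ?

Expand along row 2 (it has 1 zero):
  − (2) · M_21   where M_21 = det([-4 -2 1; 1 -4 -1; -1 -1 6]) = 105
  − (7) · M_23   where M_23 = det([-2 -4 1; -2 1 -1; -3 -1 6]) = -65
  + (-1) · M_24   where M_24 = det([-2 -4 -2; -2 1 -4; -3 -1 -1]) = -40
det = (-1)·(2)·(105) + (-1)·(7)·(-65) + (+1)·(-1)·(-40) = 285

The determinant is 285.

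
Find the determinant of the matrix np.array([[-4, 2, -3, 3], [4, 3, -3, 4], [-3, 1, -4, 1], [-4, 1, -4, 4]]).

137

Expand along row 1:
  + (-4) · M_11   where M_11 = det([3 -3 4; 1 -4 1; 1 -4 4]) = -27
  − (2) · M_12   where M_12 = det([4 -3 4; -3 -4 1; -4 -4 4]) = -88
  + (-3) · M_13   where M_13 = det([4 3 4; -3 1 1; -4 1 4]) = 40
  − (3) · M_14   where M_14 = det([4 3 -3; -3 1 -4; -4 1 -4]) = 9
det = (+1)·(-4)·(-27) + (-1)·(2)·(-88) + (+1)·(-3)·(40) + (-1)·(3)·(9) = 137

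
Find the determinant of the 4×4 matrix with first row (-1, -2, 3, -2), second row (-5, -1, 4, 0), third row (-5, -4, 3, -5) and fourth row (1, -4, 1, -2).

The determinant is 162.

Expand along row 2 (it has 1 zero):
  − (-5) · M_21   where M_21 = det([-2 3 -2; -4 3 -5; -4 1 -2]) = 22
  + (-1) · M_22   where M_22 = det([-1 3 -2; -5 3 -5; 1 1 -2]) = -28
  − (4) · M_23   where M_23 = det([-1 -2 -2; -5 -4 -5; 1 -4 -2]) = -6
det = (-1)·(-5)·(22) + (+1)·(-1)·(-28) + (-1)·(4)·(-6) = 162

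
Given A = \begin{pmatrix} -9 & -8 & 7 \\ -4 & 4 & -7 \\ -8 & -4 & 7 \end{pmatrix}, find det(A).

-336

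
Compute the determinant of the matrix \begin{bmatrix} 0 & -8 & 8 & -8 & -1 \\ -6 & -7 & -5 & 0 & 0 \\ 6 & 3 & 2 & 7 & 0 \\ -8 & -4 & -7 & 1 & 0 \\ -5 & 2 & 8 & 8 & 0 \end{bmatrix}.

The determinant is 3818.

Expand along column 5 (it has 4 zeros):
  + (-1) · M_15   where M_15 = det([-6 -7 -5 0; 6 3 2 7; -8 -4 -7 1; -5 2 8 8]) = -3818
det = (+1)·(-1)·(-3818) = 3818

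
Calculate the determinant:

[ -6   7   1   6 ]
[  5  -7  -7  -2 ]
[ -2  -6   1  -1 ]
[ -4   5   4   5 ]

The determinant is 850.

Expand along row 1:
  + (-6) · M_11   where M_11 = det([-7 -7 -2; -6 1 -1; 5 4 5]) = -180
  − (7) · M_12   where M_12 = det([5 -7 -2; -2 1 -1; -4 4 5]) = -45
  + (1) · M_13   where M_13 = det([5 -7 -2; -2 -6 -1; -4 5 5]) = -155
  − (6) · M_14   where M_14 = det([5 -7 -7; -2 -6 1; -4 5 4]) = 65
det = (+1)·(-6)·(-180) + (-1)·(7)·(-45) + (+1)·(1)·(-155) + (-1)·(6)·(65) = 850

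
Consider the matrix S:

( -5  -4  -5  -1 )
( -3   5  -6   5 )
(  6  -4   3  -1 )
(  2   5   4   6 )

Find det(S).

det(S) = 1293

Expand along row 1:
  + (-5) · M_11   where M_11 = det([5 -6 5; -4 3 -1; 5 4 6]) = -159
  − (-4) · M_12   where M_12 = det([-3 -6 5; 6 3 -1; 2 4 6]) = 252
  + (-5) · M_13   where M_13 = det([-3 5 5; 6 -4 -1; 2 5 6]) = 57
  − (-1) · M_14   where M_14 = det([-3 5 -6; 6 -4 3; 2 5 4]) = -225
det = (+1)·(-5)·(-159) + (-1)·(-4)·(252) + (+1)·(-5)·(57) + (-1)·(-1)·(-225) = 1293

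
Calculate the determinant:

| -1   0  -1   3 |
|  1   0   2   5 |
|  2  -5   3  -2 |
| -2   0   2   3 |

Expand along column 2 (it has 3 zeros):
  − (-5) · M_32   where M_32 = det([-1 -1 3; 1 2 5; -2 2 3]) = 35
det = (-1)·(-5)·(35) = 175

The determinant is 175.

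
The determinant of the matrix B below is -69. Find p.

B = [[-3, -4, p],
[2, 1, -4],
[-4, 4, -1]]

Expanding along the row containing p, det(B) is linear in p: det(B) = (12)·p + (-117).
Set (12)·p + (-117) = -69  ⇒  (12)·p = 48  ⇒  p = 4.

4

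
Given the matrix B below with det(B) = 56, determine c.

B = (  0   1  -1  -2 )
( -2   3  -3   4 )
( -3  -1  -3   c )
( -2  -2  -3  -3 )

Expanding along the row containing c, det(B) is linear in c: det(B) = (10)·c + (-34).
Set (10)·c + (-34) = 56  ⇒  (10)·c = 90  ⇒  c = 9.

9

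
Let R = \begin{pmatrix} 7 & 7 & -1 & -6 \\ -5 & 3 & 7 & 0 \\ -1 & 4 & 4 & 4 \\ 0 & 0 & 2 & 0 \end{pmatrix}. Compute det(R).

-652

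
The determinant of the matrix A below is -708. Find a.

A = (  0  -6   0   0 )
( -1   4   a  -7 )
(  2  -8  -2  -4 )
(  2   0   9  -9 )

a = 9

Expanding along the column containing a, det(A) is linear in a: det(A) = (60)·a + (-1248).
Set (60)·a + (-1248) = -708  ⇒  (60)·a = 540  ⇒  a = 9.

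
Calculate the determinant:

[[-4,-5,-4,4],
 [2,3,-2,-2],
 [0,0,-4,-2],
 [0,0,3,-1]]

The matrix is block upper-triangular with a 2×2 block and a 2×2 block on the diagonal, so its determinant equals the product of the determinants of the diagonal blocks.
det of the 2×2 block = -2
det of the 2×2 block = 10
det = (-2)·(10) = -20

The determinant is -20.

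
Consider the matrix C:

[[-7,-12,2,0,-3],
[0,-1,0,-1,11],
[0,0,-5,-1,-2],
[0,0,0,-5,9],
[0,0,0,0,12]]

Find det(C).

C is upper triangular, so det(C) is the product of the diagonal entries:
det = (-7) · (-1) · (-5) · (-5) · (12) = 2100

2100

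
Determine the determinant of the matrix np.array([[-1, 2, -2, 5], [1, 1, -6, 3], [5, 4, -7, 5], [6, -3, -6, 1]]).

Expand along row 1:
  + (-1) · M_11   where M_11 = det([1 -6 3; 4 -7 5; -3 -6 1]) = 2
  − (2) · M_12   where M_12 = det([1 -6 3; 5 -7 5; 6 -6 1]) = -91
  + (-2) · M_13   where M_13 = det([1 1 3; 5 4 5; 6 -3 1]) = -73
  − (5) · M_14   where M_14 = det([1 1 -6; 5 4 -7; 6 -3 -6]) = 177
det = (+1)·(-1)·(2) + (-1)·(2)·(-91) + (+1)·(-2)·(-73) + (-1)·(5)·(177) = -559

The determinant is -559.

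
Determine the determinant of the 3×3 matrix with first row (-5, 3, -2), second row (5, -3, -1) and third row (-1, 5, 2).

Expand along row 1:
  + (-5) · |-3 -1; 5 2| = (-5)·(-6 − (-5)) = 5
  − 3 · |5 -1; -1 2| = −3·(10 − 1) = -27
  + (-2) · |5 -3; -1 5| = (-2)·(25 − 3) = -44
Sum: (5) + (-27) + (-44) = -66

-66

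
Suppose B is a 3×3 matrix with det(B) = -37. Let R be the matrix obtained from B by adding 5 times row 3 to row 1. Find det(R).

Adding a multiple of one row to another leaves the determinant unchanged.
det(R) = (1)·(-37) = -37

-37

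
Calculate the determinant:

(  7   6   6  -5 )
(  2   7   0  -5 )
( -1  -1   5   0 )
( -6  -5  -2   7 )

Expand along row 2 (it has 1 zero):
  − (2) · M_21   where M_21 = det([6 6 -5; -1 5 0; -5 -2 7]) = 117
  + (7) · M_22   where M_22 = det([7 6 -5; -1 5 0; -6 -2 7]) = 127
  + (-5) · M_24   where M_24 = det([7 6 6; -1 -1 5; -6 -5 -2]) = -9
det = (-1)·(2)·(117) + (+1)·(7)·(127) + (+1)·(-5)·(-9) = 700

700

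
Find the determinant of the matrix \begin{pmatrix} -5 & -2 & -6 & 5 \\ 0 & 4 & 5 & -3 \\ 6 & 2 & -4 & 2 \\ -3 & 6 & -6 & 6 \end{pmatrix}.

Expand along row 2 (it has 1 zero):
  + (4) · M_22   where M_22 = det([-5 -6 5; 6 -4 2; -3 -6 6]) = 72
  − (5) · M_23   where M_23 = det([-5 -2 5; 6 2 2; -3 6 6]) = 294
  + (-3) · M_24   where M_24 = det([-5 -2 -6; 6 2 -4; -3 6 -6]) = -408
det = (+1)·(4)·(72) + (-1)·(5)·(294) + (+1)·(-3)·(-408) = 42

The determinant is 42.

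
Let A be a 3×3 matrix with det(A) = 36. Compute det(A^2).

det(A^2) = (det A)^2 = (36)^2 = 1296

1296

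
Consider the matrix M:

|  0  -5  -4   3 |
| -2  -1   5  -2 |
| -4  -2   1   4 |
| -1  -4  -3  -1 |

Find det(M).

-405

Expand along row 1 (it has 1 zero):
  − (-5) · M_12   where M_12 = det([-2 5 -2; -4 1 4; -1 -3 -1]) = -88
  + (-4) · M_13   where M_13 = det([-2 -1 -2; -4 -2 4; -1 -4 -1]) = -56
  − (3) · M_14   where M_14 = det([-2 -1 5; -4 -2 1; -1 -4 -3]) = 63
det = (-1)·(-5)·(-88) + (+1)·(-4)·(-56) + (-1)·(3)·(63) = -405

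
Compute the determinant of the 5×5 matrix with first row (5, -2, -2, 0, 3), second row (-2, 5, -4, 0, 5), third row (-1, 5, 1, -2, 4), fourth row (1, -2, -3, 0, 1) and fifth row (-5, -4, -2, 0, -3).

-388

Expand along column 4 (it has 4 zeros):
  − (-2) · M_34   where M_34 = det([5 -2 -2 3; -2 5 -4 5; 1 -2 -3 1; -5 -4 -2 -3]) = -194
det = (-1)·(-2)·(-194) = -388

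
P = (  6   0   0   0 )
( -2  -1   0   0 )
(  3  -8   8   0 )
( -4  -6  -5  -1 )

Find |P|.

det(P) = 48

P is lower triangular, so det(P) is the product of the diagonal entries:
det = (6) · (-1) · (8) · (-1) = 48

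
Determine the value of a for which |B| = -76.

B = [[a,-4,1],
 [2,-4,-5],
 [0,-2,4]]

Expanding along the column containing a, det(B) is linear in a: det(B) = (-26)·a + (28).
Set (-26)·a + (28) = -76  ⇒  (-26)·a = -104  ⇒  a = 4.

4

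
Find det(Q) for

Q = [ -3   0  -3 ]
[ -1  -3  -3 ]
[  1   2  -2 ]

Expand along column 2:
  + (-3) · |-3 -3; 1 -2| = (-3)·(6 − (-3)) = -27
  − 2 · |-3 -3; -1 -3| = −2·(9 − 3) = -12
Sum: (-27) + (-12) = -39

|Q| = -39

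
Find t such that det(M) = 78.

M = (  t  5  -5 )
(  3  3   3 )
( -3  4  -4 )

Expanding along the column containing t, det(M) is linear in t: det(M) = (-24)·t + (-90).
Set (-24)·t + (-90) = 78  ⇒  (-24)·t = 168  ⇒  t = -7.

-7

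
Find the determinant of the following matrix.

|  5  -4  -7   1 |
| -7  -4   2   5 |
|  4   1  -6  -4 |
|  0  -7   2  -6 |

Expand along row 4 (it has 1 zero):
  + (-7) · M_42   where M_42 = det([5 -7 1; -7 2 5; 4 -6 -4]) = 200
  − (2) · M_43   where M_43 = det([5 -4 1; -7 -4 5; 4 1 -4]) = 96
  + (-6) · M_44   where M_44 = det([5 -4 -7; -7 -4 2; 4 1 -6]) = 183
det = (+1)·(-7)·(200) + (-1)·(2)·(96) + (+1)·(-6)·(183) = -2690

The determinant is -2690.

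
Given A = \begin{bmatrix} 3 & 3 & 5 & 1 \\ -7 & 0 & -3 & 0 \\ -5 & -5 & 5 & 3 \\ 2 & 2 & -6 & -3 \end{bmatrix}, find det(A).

The determinant is -112.

Expand along row 2 (it has 2 zeros):
  − (-7) · M_21   where M_21 = det([3 5 1; -5 5 3; 2 -6 -3]) = -16
  − (-3) · M_23   where M_23 = det([3 3 1; -5 -5 3; 2 2 -3]) = 0
det = (-1)·(-7)·(-16) + (-1)·(-3)·(0) = -112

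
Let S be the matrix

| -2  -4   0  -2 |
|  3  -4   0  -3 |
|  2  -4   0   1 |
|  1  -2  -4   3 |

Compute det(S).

304

Expand along column 3 (it has 3 zeros):
  − (-4) · M_43   where M_43 = det([-2 -4 -2; 3 -4 -3; 2 -4 1]) = 76
det = (-1)·(-4)·(76) = 304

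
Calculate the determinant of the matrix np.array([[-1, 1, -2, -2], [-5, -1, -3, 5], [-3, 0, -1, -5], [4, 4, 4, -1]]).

307

Expand along row 3 (it has 1 zero):
  + (-3) · M_31   where M_31 = det([1 -2 -2; -1 -3 5; 4 4 -1]) = -71
  + (-1) · M_33   where M_33 = det([-1 1 -2; -5 -1 5; 4 4 -1]) = 66
  − (-5) · M_34   where M_34 = det([-1 1 -2; -5 -1 -3; 4 4 4]) = 32
det = (+1)·(-3)·(-71) + (+1)·(-1)·(66) + (-1)·(-5)·(32) = 307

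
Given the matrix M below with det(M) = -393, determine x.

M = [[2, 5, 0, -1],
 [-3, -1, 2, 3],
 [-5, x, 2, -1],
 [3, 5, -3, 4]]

Expanding along the column containing x, det(M) is linear in x: det(M) = (-31)·x + (-331).
Set (-31)·x + (-331) = -393  ⇒  (-31)·x = -62  ⇒  x = 2.

2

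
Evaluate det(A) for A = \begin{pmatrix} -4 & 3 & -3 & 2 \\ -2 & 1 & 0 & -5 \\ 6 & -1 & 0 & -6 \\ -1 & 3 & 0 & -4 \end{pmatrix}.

det(A) = 297

Expand along column 3 (it has 3 zeros):
  + (-3) · M_13   where M_13 = det([-2 1 -5; 6 -1 -6; -1 3 -4]) = -99
det = (+1)·(-3)·(-99) = 297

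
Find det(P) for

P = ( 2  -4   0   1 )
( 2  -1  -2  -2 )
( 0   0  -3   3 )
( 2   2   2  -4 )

Expand along row 3 (it has 2 zeros):
  + (-3) · M_33   where M_33 = det([2 -4 1; 2 -1 -2; 2 2 -4]) = 6
  − (3) · M_34   where M_34 = det([2 -4 0; 2 -1 -2; 2 2 2]) = 36
det = (+1)·(-3)·(6) + (-1)·(3)·(36) = -126

|P| = -126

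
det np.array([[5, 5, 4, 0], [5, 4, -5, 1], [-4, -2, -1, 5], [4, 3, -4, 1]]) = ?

63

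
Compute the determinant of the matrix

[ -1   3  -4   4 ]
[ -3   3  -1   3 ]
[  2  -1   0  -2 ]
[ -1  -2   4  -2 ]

0

Expand along row 3 (it has 1 zero):
  + (2) · M_31   where M_31 = det([3 -4 4; 3 -1 3; -2 4 -2]) = 10
  − (-1) · M_32   where M_32 = det([-1 -4 4; -3 -1 3; -1 4 -2]) = -6
  − (-2) · M_34   where M_34 = det([-1 3 -4; -3 3 -1; -1 -2 4]) = -7
det = (+1)·(2)·(10) + (-1)·(-1)·(-6) + (-1)·(-2)·(-7) = 0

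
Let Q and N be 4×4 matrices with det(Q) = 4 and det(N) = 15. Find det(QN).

det(QN) = det(Q)·det(N) = (4)·(15) = 60

det(QN) = 60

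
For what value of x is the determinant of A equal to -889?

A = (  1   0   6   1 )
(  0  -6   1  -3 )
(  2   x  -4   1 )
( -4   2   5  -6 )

Expanding along the column containing x, det(A) is linear in x: det(A) = (-85)·x + (-464).
Set (-85)·x + (-464) = -889  ⇒  (-85)·x = -425  ⇒  x = 5.

5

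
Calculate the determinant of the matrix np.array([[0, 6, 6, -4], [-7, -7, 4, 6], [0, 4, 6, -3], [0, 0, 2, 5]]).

Expand along column 1 (it has 3 zeros):
  − (-7) · M_21   where M_21 = det([6 6 -4; 4 6 -3; 0 2 5]) = 64
det = (-1)·(-7)·(64) = 448

448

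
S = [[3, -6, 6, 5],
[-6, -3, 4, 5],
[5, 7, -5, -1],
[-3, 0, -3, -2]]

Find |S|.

-750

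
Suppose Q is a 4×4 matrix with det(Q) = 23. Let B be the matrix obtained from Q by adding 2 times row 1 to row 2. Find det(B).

Adding a multiple of one row to another leaves the determinant unchanged.
det(B) = (1)·(23) = 23

The determinant is 23.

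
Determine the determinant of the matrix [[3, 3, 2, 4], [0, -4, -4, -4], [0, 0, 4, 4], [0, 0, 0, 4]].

-192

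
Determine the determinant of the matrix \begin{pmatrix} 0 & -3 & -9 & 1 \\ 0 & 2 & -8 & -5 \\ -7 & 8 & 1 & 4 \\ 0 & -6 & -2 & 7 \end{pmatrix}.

The determinant is -14.

Expand along column 1 (it has 3 zeros):
  + (-7) · M_31   where M_31 = det([-3 -9 1; 2 -8 -5; -6 -2 7]) = 2
det = (+1)·(-7)·(2) = -14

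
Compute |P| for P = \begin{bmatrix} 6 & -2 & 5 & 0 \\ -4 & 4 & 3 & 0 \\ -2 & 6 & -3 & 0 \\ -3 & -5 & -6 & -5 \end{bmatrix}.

Expand along column 4 (it has 3 zeros):
  + (-5) · M_44   where M_44 = det([6 -2 5; -4 4 3; -2 6 -3]) = -224
det = (+1)·(-5)·(-224) = 1120

1120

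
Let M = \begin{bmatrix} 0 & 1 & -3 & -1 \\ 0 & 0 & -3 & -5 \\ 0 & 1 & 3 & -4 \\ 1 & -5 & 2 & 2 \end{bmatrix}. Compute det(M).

-39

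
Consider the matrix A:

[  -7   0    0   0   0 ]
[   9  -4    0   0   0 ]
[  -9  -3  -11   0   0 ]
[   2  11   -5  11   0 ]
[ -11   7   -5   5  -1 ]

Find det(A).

det(A) = 3388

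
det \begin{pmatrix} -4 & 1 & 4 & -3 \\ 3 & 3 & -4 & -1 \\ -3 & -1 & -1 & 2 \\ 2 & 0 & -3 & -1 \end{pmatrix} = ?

The determinant is -174.

Expand along row 4 (it has 1 zero):
  − (2) · M_41   where M_41 = det([1 4 -3; 3 -4 -1; -1 -1 2]) = -8
  − (-3) · M_43   where M_43 = det([-4 1 -3; 3 3 -1; -3 -1 2]) = -41
  + (-1) · M_44   where M_44 = det([-4 1 4; 3 3 -4; -3 -1 -1]) = 67
det = (-1)·(2)·(-8) + (-1)·(-3)·(-41) + (+1)·(-1)·(67) = -174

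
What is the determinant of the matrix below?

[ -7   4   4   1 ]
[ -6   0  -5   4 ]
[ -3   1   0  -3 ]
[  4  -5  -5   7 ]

393

Expand along row 2 (it has 1 zero):
  − (-6) · M_21   where M_21 = det([4 4 1; 1 0 -3; -5 -5 7]) = -33
  − (-5) · M_23   where M_23 = det([-7 4 1; -3 1 -3; 4 -5 7]) = 103
  + (4) · M_24   where M_24 = det([-7 4 4; -3 1 0; 4 -5 -5]) = 19
det = (-1)·(-6)·(-33) + (-1)·(-5)·(103) + (+1)·(4)·(19) = 393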